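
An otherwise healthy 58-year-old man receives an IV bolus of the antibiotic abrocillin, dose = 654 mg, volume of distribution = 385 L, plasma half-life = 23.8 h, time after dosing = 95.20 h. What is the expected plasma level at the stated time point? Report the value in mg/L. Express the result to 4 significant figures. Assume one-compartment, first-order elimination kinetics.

C₀ = Dose / Vd = 654.0 / 385 = 1.699 mg/L
k = ln2 / t½ = 0.693147 / 23.8 = 0.02912 h⁻¹
t / t½ = 95.20 / 23.8 = 4 half-lives
C = C₀ × (1/2)^4 = 1.699 × 0.06250 = 0.1062 mg/L

0.1062 mg/L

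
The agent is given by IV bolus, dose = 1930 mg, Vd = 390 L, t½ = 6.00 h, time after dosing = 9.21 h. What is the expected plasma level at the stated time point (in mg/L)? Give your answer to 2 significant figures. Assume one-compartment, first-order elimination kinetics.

C₀ = Dose / Vd = 1930 / 390 = 4.949 mg/L
k = ln2 / t½ = 0.693147 / 6.00 = 0.1155 h⁻¹
C = C₀ · e^(−k·t) = 4.949 × e^(−0.1155 × 9.21)
  = 4.949 × 0.3452 = 1.708 mg/L

1.7 mg/L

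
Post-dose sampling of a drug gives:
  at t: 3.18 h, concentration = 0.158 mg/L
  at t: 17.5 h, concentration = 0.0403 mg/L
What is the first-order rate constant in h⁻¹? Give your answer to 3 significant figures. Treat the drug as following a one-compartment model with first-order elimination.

0.0954 h⁻¹

k = ln(C₁/C₂) / (t₂ − t₁) = ln(0.158/0.0403) / (17.5 − 3.18)
  = 1.366 / 14.32 = 0.09539 h⁻¹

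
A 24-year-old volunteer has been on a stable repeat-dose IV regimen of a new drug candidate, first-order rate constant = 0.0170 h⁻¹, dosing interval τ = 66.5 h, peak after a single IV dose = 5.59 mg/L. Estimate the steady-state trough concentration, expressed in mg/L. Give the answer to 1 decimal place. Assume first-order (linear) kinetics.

2.7 mg/L

e^(−kτ) = e^(−0.01700 × 66.5) = 0.3229
Accumulation ratio R = 1 / (1 − e^(−kτ)) = 1 / (1 − 0.3229) = 1.477
Steady-state trough = C₀ × R × e^(−kτ) = 5.59 × 1.477 × 0.3229 = 2.666 mg/L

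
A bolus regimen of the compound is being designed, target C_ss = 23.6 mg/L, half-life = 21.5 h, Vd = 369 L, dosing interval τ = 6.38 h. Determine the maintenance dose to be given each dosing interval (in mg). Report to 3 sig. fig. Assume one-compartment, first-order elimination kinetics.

1790 mg

k = ln2 / t½ = 0.693147 / 21.5 = 0.03224 h⁻¹
CL = k × Vd = 0.03224 × 369 = 11.90 L/h
At steady state, Dose/τ = Css × CL.
Dose = Css × CL × τ = 23.6 × 11.90 × 6.38 = 1792 mg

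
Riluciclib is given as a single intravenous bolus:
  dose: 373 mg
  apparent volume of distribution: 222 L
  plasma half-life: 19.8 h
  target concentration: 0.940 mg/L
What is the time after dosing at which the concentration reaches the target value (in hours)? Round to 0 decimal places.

17 h

C₀ = Dose / Vd = 373.0 / 222 = 1.680 mg/L
k = ln2 / t½ = 0.693147 / 19.8 = 0.03501 h⁻¹
t = ln(C₀ / C) / k = ln(1.680 / 0.940) / 0.03501
  = ln(1.787) / 0.03501 = 0.5805 / 0.03501 = 16.58 h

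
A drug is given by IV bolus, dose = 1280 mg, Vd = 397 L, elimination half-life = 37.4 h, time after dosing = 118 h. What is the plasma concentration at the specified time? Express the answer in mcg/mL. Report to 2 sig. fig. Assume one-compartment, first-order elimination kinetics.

0.36 mcg/mL

C₀ = Dose / Vd = 1280 / 397 = 3.224 mg/L
k = ln2 / t½ = 0.693147 / 37.4 = 0.01853 h⁻¹
C = C₀ · e^(−k·t) = 3.224 × e^(−0.01853 × 118)
  = 3.224 × 0.1123 = 0.3621 mg/L
(0.3621 mg/L = 0.3621 mcg/mL)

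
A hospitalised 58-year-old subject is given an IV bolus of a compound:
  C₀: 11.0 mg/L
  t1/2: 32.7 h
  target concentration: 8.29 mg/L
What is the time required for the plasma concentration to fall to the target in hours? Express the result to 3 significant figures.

k = ln2 / t½ = 0.693147 / 32.7 = 0.02120 h⁻¹
t = ln(C₀ / C) / k = ln(11.00 / 8.29) / 0.02120
  = ln(1.327) / 0.02120 = 0.2829 / 0.02120 = 13.34 h

13.3 h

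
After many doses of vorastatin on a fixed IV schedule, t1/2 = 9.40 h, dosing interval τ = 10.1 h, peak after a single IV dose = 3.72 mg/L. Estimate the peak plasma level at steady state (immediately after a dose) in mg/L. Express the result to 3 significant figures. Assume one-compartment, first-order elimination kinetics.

k = ln2 / t½ = 0.693147 / 9.40 = 0.07374 h⁻¹
e^(−kτ) = e^(−0.07374 × 10.1) = 0.4748
Accumulation ratio R = 1 / (1 − e^(−kτ)) = 1 / (1 − 0.4748) = 1.904
Steady-state peak = C₀ × R = 3.72 × 1.904 = 7.083 mg/L

7.08 mg/L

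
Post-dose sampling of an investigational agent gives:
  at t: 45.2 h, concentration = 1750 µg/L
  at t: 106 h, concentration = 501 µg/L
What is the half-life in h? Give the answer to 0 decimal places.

k = ln(C₁/C₂) / (t₂ − t₁) = ln(1750/501) / (106 − 45.2)
  = 1.251 / 60.80 = 0.02058 h⁻¹
t½ = ln2 / k = 0.693147 / 0.02058 = 33.68 h

34 h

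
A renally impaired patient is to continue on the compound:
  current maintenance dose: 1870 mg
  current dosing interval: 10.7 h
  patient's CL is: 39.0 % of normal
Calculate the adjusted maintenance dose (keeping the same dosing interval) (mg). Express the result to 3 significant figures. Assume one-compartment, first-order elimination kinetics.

To keep the same average steady-state level, dosing rate must scale with clearance.
CL ratio = 39.0 / 100 = 0.3900
New dose (same interval) = 1870 × 0.3900 = 729.3 mg

729 mg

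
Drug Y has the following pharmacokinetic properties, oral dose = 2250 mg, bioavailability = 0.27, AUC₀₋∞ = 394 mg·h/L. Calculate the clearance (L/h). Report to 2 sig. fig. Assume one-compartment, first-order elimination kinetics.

1.5 L/h

CL = F·Dose / AUC = 0.27 × 2250 / 394 = 1.542 L/h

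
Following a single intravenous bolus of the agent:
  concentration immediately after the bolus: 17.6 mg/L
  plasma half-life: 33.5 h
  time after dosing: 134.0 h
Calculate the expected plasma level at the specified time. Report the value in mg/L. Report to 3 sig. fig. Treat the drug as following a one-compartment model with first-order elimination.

k = ln2 / t½ = 0.693147 / 33.5 = 0.02069 h⁻¹
t / t½ = 134.0 / 33.5 = 4 half-lives
C = C₀ × (1/2)^4 = 17.60 × 0.06250 = 1.100 mg/L

1.10 mg/L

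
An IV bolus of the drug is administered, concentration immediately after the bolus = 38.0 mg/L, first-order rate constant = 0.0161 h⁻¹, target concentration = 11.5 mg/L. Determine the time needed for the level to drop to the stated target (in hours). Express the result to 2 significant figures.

74 h

t = ln(C₀ / C) / k = ln(38.00 / 11.5) / 0.01610
  = ln(3.304) / 0.01610 = 1.195 / 0.01610 = 74.22 h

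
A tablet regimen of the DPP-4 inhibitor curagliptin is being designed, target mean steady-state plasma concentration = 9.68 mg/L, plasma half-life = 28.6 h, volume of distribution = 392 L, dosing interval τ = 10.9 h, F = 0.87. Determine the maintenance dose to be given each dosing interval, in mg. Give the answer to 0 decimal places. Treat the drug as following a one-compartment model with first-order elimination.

1152 mg

k = ln2 / t½ = 0.693147 / 28.6 = 0.02424 h⁻¹
CL = k × Vd = 0.02424 × 392 = 9.502 L/h
At steady state, F × (Dose/τ) = Css × CL.
Dose = Css × CL × τ / F = 9.68 × 9.502 × 10.9 / 0.87 = 1152 mg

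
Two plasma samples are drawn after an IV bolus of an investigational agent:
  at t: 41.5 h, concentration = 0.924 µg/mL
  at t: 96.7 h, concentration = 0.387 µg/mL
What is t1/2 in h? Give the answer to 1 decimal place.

k = ln(C₁/C₂) / (t₂ − t₁) = ln(0.924/0.387) / (96.7 − 41.5)
  = 0.8703 / 55.20 = 0.01577 h⁻¹
t½ = ln2 / k = 0.693147 / 0.01577 = 43.95 h

44.0 h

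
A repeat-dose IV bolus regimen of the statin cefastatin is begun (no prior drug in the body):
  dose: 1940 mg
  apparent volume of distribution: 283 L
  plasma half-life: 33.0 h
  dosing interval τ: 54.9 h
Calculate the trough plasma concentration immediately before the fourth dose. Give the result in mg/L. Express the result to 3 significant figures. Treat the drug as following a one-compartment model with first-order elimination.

3.06 mg/L

C₀ per dose = Dose / Vd = 1940 / 283 = 6.855 mg/L
k = ln2 / t½ = 0.693147 / 33.0 = 0.02100 h⁻¹
Fraction remaining after one interval: r = e^(−kτ) = e^(−0.02100 × 54.9) = 0.3157
Before dose 4, 3 doses have been given (aged 1τ, 2τ, 3τ).
C_trough = C₀ × (r + r² + … + r^3) = C₀ × r(1−r^3)/(1−r)
        = 6.855 × 0.3157 × (1 − 0.03146) / (1 − 0.3157) = 3.063 mg/L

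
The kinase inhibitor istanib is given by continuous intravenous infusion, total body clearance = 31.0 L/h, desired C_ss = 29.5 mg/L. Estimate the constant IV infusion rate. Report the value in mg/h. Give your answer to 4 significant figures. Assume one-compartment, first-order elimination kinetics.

914.5 mg/h

At steady state, infusion rate R₀ = Css × CL = 29.5 × 31.00 = 914.5 mg/h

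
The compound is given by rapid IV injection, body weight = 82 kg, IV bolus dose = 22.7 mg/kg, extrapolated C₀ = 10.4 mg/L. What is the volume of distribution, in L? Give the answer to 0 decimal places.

Dose = 22.7 × 82 = 1861 mg
Vd = Dose / C₀ = 1861 / 10.4 = 178.9 L

179 L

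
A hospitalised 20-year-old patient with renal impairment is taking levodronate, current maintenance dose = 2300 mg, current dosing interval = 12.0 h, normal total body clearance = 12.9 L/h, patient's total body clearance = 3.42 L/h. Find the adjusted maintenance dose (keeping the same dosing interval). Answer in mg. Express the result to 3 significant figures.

To keep the same average steady-state level, dosing rate must scale with clearance.
CL ratio = 3.42 / 12.9 = 0.2651
New dose (same interval) = 2300 × 0.2651 = 609.7 mg

610 mg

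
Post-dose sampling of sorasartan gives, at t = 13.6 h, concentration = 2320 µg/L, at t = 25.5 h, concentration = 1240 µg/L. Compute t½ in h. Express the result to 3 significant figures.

13.2 h

k = ln(C₁/C₂) / (t₂ − t₁) = ln(2320/1240) / (25.5 − 13.6)
  = 0.6265 / 11.90 = 0.05265 h⁻¹
t½ = ln2 / k = 0.693147 / 0.05265 = 13.17 h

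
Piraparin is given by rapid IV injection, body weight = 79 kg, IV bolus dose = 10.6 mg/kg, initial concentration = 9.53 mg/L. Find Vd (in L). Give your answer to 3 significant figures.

Dose = 10.6 × 79 = 837.4 mg
Vd = Dose / C₀ = 837.4 / 9.53 = 87.87 L

87.9 L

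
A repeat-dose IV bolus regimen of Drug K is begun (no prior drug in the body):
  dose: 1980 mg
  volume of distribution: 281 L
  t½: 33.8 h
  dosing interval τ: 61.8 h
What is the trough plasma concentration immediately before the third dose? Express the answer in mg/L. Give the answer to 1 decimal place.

C₀ per dose = Dose / Vd = 1980 / 281 = 7.046 mg/L
k = ln2 / t½ = 0.693147 / 33.8 = 0.02051 h⁻¹
Fraction remaining after one interval: r = e^(−kτ) = e^(−0.02051 × 61.8) = 0.2815
Before dose 3, 2 doses have been given (aged 1τ, 2τ).
C_trough = C₀ × (r + r²) = 7.046 × (0.2815 + 0.07924) = 2.542 mg/L

2.5 mg/L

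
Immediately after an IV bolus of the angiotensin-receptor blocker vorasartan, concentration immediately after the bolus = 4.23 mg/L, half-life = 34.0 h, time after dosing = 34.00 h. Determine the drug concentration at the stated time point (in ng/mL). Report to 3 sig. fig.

k = ln2 / t½ = 0.693147 / 34.0 = 0.02039 h⁻¹
t / t½ = 34.00 / 34.0 = 1 half-lives
C = C₀ × (1/2)^1 = 4.230 × 0.5000 = 2.115 mg/L
Convert: 2.115 mg/L × 1000 = 2115 ng/mL

2120 ng/mL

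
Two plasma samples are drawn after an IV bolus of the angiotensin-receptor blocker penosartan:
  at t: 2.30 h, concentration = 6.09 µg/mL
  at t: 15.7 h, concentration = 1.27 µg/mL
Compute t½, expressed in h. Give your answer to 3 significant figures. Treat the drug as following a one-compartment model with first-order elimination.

5.92 h

k = ln(C₁/C₂) / (t₂ − t₁) = ln(6.09/1.27) / (15.7 − 2.30)
  = 1.568 / 13.40 = 0.1170 h⁻¹
t½ = ln2 / k = 0.693147 / 0.1170 = 5.924 h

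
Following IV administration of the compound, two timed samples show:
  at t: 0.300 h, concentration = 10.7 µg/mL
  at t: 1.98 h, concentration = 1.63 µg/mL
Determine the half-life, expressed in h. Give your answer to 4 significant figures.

k = ln(C₁/C₂) / (t₂ − t₁) = ln(10.7/1.63) / (1.98 − 0.300)
  = 1.882 / 1.680 = 1.120 h⁻¹
t½ = ln2 / k = 0.693147 / 1.120 = 0.6189 h

0.6189 h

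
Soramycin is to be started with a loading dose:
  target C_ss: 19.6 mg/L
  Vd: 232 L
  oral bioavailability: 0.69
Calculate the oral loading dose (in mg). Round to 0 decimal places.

6590 mg

LD = Css × Vd / F = 19.6 × 232 / 0.69 = 6590 mg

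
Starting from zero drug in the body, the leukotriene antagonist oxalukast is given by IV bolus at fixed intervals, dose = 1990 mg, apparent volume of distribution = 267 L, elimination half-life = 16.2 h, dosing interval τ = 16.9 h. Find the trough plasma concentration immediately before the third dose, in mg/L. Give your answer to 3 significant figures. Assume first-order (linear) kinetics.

5.37 mg/L

C₀ per dose = Dose / Vd = 1990 / 267 = 7.453 mg/L
k = ln2 / t½ = 0.693147 / 16.2 = 0.04279 h⁻¹
Fraction remaining after one interval: r = e^(−kτ) = e^(−0.04279 × 16.9) = 0.4852
Before dose 3, 2 doses have been given (aged 1τ, 2τ).
C_trough = C₀ × (r + r²) = 7.453 × (0.4852 + 0.2354) = 5.371 mg/L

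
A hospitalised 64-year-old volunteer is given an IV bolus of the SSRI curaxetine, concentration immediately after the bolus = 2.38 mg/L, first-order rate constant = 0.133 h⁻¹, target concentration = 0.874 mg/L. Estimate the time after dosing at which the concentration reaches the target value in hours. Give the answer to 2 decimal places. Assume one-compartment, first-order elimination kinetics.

7.53 h

t = ln(C₀ / C) / k = ln(2.380 / 0.874) / 0.1330
  = ln(2.723) / 0.1330 = 1.002 / 0.1330 = 7.534 h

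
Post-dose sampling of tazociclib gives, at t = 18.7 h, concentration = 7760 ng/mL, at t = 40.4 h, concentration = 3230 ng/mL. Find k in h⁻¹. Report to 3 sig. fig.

k = ln(C₁/C₂) / (t₂ − t₁) = ln(7760/3230) / (40.4 − 18.7)
  = 0.8765 / 21.70 = 0.04039 h⁻¹

0.0404 h⁻¹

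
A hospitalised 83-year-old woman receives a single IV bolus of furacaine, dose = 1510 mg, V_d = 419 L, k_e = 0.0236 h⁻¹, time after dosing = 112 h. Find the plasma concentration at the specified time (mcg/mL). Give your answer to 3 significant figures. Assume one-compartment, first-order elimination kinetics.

0.256 mcg/mL

C₀ = Dose / Vd = 1510 / 419 = 3.604 mg/L
C = C₀ · e^(−k·t) = 3.604 × e^(−0.02360 × 112)
  = 3.604 × 0.07113 = 0.2564 mg/L
(0.2564 mg/L = 0.2564 mcg/mL)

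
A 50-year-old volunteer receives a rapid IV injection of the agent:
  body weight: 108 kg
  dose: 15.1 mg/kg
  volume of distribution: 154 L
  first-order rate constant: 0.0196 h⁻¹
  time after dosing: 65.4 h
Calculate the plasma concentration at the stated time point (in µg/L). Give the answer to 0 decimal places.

2939 µg/L

Total dose = 15.1 × 108 = 1631 mg
C₀ = Dose / Vd = 1631 / 154 = 10.59 mg/L
C = C₀ · e^(−k·t) = 10.59 × e^(−0.01960 × 65.4)
  = 10.59 × 0.2775 = 2.939 mg/L
Convert: 2.939 mg/L × 1000 = 2939 µg/L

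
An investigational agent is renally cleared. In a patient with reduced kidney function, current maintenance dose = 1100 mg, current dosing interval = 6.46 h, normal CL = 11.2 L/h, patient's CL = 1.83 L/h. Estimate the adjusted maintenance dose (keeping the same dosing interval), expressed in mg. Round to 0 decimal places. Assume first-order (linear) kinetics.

180 mg

To keep the same average steady-state level, dosing rate must scale with clearance.
CL ratio = 1.83 / 11.2 = 0.1634
New dose (same interval) = 1100 × 0.1634 = 179.7 mg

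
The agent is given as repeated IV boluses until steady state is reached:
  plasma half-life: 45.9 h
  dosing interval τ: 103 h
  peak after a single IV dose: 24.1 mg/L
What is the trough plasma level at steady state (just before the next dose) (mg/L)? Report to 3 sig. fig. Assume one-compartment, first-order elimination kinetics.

6.45 mg/L

k = ln2 / t½ = 0.693147 / 45.9 = 0.01510 h⁻¹
e^(−kτ) = e^(−0.01510 × 103) = 0.2111
Accumulation ratio R = 1 / (1 − e^(−kτ)) = 1 / (1 − 0.2111) = 1.268
Steady-state trough = C₀ × R × e^(−kτ) = 24.1 × 1.268 × 0.2111 = 6.451 mg/L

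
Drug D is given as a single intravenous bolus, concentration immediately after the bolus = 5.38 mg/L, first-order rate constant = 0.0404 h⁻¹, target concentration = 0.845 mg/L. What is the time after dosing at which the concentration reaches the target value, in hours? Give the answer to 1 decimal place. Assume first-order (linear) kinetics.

t = ln(C₀ / C) / k = ln(5.380 / 0.845) / 0.04040
  = ln(6.367) / 0.04040 = 1.851 / 0.04040 = 45.82 h

45.8 h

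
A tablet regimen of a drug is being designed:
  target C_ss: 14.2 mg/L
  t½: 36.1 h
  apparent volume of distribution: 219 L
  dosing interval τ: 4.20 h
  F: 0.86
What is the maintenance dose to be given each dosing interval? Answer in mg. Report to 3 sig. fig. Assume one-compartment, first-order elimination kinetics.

292 mg

k = ln2 / t½ = 0.693147 / 36.1 = 0.01920 h⁻¹
CL = k × Vd = 0.01920 × 219 = 4.205 L/h
At steady state, F × (Dose/τ) = Css × CL.
Dose = Css × CL × τ / F = 14.2 × 4.205 × 4.20 / 0.86 = 291.6 mg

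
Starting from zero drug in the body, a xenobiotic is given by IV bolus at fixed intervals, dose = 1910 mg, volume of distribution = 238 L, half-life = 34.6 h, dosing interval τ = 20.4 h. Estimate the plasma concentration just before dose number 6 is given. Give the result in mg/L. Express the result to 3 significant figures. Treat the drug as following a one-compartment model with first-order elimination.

C₀ per dose = Dose / Vd = 1910 / 238 = 8.025 mg/L
k = ln2 / t½ = 0.693147 / 34.6 = 0.02003 h⁻¹
Fraction remaining after one interval: r = e^(−kτ) = e^(−0.02003 × 20.4) = 0.6646
Before dose 6, 5 doses have been given (aged 1τ, 2τ, 3τ, 4τ, 5τ).
C_trough = C₀ × (r + r² + … + r^5) = C₀ × r(1−r^5)/(1−r)
        = 8.025 × 0.6646 × (1 − 0.1297) / (1 − 0.6646) = 13.84 mg/L

13.8 mg/L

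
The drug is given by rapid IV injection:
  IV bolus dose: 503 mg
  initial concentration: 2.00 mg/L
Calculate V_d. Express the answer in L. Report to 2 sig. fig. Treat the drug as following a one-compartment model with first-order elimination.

Vd = Dose / C₀ = 503.0 / 2.00 = 251.5 L

250 L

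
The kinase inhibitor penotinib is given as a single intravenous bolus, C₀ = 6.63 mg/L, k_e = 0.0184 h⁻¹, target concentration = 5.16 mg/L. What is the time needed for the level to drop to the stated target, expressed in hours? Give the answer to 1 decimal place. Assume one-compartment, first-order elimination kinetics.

13.6 h

t = ln(C₀ / C) / k = ln(6.630 / 5.16) / 0.01840
  = ln(1.285) / 0.01840 = 0.2508 / 0.01840 = 13.63 h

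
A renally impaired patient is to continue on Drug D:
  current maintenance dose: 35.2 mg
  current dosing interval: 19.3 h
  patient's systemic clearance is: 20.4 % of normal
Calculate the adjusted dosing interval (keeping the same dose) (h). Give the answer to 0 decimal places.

95 h

To keep the same average steady-state level, dosing rate must scale with clearance.
CL ratio = 20.4 / 100 = 0.2040
New interval (same dose) = 19.3 / 0.2040 = 94.61 h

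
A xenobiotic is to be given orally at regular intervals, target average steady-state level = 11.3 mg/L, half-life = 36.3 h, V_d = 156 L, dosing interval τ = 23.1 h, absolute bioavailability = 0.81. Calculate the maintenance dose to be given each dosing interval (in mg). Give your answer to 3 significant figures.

960 mg

k = ln2 / t½ = 0.693147 / 36.3 = 0.01909 h⁻¹
CL = k × Vd = 0.01909 × 156 = 2.978 L/h
At steady state, F × (Dose/τ) = Css × CL.
Dose = Css × CL × τ / F = 11.3 × 2.978 × 23.1 / 0.81 = 959.7 mg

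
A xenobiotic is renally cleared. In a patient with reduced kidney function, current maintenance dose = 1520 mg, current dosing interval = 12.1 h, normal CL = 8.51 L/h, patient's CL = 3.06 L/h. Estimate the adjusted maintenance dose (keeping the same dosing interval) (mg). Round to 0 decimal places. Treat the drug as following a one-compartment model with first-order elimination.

To keep the same average steady-state level, dosing rate must scale with clearance.
CL ratio = 3.06 / 8.51 = 0.3596
New dose (same interval) = 1520 × 0.3596 = 546.6 mg

547 mg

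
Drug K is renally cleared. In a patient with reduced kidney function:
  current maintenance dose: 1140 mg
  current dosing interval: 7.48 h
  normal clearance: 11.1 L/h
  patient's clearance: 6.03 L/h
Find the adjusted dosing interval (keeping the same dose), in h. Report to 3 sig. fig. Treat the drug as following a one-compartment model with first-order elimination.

To keep the same average steady-state level, dosing rate must scale with clearance.
CL ratio = 6.03 / 11.1 = 0.5432
New interval (same dose) = 7.48 / 0.5432 = 13.77 h

13.8 h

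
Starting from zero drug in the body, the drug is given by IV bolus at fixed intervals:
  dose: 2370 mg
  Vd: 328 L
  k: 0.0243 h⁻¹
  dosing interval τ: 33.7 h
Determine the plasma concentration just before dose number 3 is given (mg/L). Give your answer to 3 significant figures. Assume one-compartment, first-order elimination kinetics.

C₀ per dose = Dose / Vd = 2370 / 328 = 7.226 mg/L
Fraction remaining after one interval: r = e^(−kτ) = e^(−0.02430 × 33.7) = 0.4409
Before dose 3, 2 doses have been given (aged 1τ, 2τ).
C_trough = C₀ × (r + r²) = 7.226 × (0.4409 + 0.1944) = 4.591 mg/L

4.59 mg/L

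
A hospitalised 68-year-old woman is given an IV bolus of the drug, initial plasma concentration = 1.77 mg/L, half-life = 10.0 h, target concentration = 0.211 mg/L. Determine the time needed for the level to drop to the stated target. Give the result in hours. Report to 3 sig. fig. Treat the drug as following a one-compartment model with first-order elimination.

30.7 h

k = ln2 / t½ = 0.693147 / 10.0 = 0.06931 h⁻¹
t = ln(C₀ / C) / k = ln(1.770 / 0.211) / 0.06931
  = ln(8.389) / 0.06931 = 2.127 / 0.06931 = 30.69 h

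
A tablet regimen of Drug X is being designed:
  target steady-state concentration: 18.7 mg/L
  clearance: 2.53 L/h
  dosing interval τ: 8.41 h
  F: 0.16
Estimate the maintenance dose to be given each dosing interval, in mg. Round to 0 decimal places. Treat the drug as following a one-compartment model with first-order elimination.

At steady state, F × (Dose/τ) = Css × CL.
Dose = Css × CL × τ / F = 18.7 × 2.530 × 8.41 / 0.16 = 2487 mg

2487 mg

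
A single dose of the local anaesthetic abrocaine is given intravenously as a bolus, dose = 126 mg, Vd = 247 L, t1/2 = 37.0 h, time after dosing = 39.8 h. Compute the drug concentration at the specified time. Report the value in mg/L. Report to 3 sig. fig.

C₀ = Dose / Vd = 126.0 / 247 = 0.5101 mg/L
k = ln2 / t½ = 0.693147 / 37.0 = 0.01873 h⁻¹
C = C₀ · e^(−k·t) = 0.5101 × e^(−0.01873 × 39.8)
  = 0.5101 × 0.4745 = 0.2420 mg/L

0.242 mg/L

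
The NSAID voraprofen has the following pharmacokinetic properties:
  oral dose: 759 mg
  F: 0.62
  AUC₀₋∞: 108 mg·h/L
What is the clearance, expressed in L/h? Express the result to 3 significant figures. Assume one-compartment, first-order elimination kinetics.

CL = F·Dose / AUC = 0.62 × 759 / 108 = 4.357 L/h

4.36 L/h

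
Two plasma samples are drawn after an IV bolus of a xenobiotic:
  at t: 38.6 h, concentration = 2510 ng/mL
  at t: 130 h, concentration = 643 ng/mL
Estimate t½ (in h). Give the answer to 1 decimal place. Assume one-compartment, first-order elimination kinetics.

46.5 h

k = ln(C₁/C₂) / (t₂ − t₁) = ln(2510/643) / (130 − 38.6)
  = 1.362 / 91.40 = 0.01490 h⁻¹
t½ = ln2 / k = 0.693147 / 0.01490 = 46.52 h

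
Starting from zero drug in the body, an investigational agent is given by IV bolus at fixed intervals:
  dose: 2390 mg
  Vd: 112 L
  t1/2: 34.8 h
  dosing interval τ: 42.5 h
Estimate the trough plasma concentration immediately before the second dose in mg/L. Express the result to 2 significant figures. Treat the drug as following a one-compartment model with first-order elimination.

C₀ per dose = Dose / Vd = 2390 / 112 = 21.34 mg/L
k = ln2 / t½ = 0.693147 / 34.8 = 0.01992 h⁻¹
Fraction remaining after one interval: r = e^(−kτ) = e^(−0.01992 × 42.5) = 0.4289
Before dose 2, 1 dose has been given (aged 1τ).
C_trough = C₀ × r = 21.34 × 0.4289 = 9.153 mg/L

9.2 mg/L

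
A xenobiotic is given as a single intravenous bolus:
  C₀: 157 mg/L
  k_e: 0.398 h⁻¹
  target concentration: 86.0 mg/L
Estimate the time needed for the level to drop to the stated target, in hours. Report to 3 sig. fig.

t = ln(C₀ / C) / k = ln(157.0 / 86.0) / 0.3980
  = ln(1.826) / 0.3980 = 0.6021 / 0.3980 = 1.513 h

1.51 h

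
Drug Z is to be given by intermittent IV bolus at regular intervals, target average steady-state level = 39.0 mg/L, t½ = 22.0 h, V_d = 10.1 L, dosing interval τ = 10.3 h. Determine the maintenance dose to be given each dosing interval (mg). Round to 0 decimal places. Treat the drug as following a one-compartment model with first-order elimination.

k = ln2 / t½ = 0.693147 / 22.0 = 0.03151 h⁻¹
CL = k × Vd = 0.03151 × 10.1 = 0.3183 L/h
At steady state, Dose/τ = Css × CL.
Dose = Css × CL × τ = 39.0 × 0.3183 × 10.3 = 127.9 mg

128 mg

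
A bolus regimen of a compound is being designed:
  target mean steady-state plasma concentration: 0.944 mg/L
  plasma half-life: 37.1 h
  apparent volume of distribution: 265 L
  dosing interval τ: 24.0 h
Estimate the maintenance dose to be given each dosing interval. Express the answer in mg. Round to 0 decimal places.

k = ln2 / t½ = 0.693147 / 37.1 = 0.01868 h⁻¹
CL = k × Vd = 0.01868 × 265 = 4.950 L/h
At steady state, Dose/τ = Css × CL.
Dose = Css × CL × τ = 0.944 × 4.950 × 24.0 = 112.1 mg

112 mg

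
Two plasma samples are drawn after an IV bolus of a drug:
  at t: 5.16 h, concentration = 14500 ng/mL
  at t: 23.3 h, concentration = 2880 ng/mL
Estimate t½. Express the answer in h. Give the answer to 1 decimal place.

7.8 h

k = ln(C₁/C₂) / (t₂ − t₁) = ln(14500/2880) / (23.3 − 5.16)
  = 1.616 / 18.14 = 0.08908 h⁻¹
t½ = ln2 / k = 0.693147 / 0.08908 = 7.781 h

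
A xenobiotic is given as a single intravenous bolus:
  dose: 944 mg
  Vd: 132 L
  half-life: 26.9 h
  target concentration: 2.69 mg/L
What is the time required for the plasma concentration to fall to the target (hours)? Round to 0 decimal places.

38 h

C₀ = Dose / Vd = 944.0 / 132 = 7.152 mg/L
k = ln2 / t½ = 0.693147 / 26.9 = 0.02577 h⁻¹
t = ln(C₀ / C) / k = ln(7.152 / 2.69) / 0.02577
  = ln(2.659) / 0.02577 = 0.9780 / 0.02577 = 37.95 h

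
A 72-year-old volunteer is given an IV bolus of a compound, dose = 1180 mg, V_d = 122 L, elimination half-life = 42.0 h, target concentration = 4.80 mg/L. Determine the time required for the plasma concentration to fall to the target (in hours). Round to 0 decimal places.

C₀ = Dose / Vd = 1180 / 122 = 9.672 mg/L
k = ln2 / t½ = 0.693147 / 42.0 = 0.01650 h⁻¹
t = ln(C₀ / C) / k = ln(9.672 / 4.80) / 0.01650
  = ln(2.015) / 0.01650 = 0.7006 / 0.01650 = 42.46 h

42 h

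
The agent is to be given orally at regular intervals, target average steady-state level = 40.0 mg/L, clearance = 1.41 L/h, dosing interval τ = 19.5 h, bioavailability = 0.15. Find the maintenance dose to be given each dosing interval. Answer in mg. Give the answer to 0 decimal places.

At steady state, F × (Dose/τ) = Css × CL.
Dose = Css × CL × τ / F = 40.0 × 1.410 × 19.5 / 0.15 = 7332 mg

7332 mg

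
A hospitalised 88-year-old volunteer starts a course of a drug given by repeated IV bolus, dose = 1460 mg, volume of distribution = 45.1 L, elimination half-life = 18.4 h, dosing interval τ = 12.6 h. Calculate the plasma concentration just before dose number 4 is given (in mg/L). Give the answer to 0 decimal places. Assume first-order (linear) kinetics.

40 mg/L

C₀ per dose = Dose / Vd = 1460 / 45.1 = 32.37 mg/L
k = ln2 / t½ = 0.693147 / 18.4 = 0.03767 h⁻¹
Fraction remaining after one interval: r = e^(−kτ) = e^(−0.03767 × 12.6) = 0.6221
Before dose 4, 3 doses have been given (aged 1τ, 2τ, 3τ).
C_trough = C₀ × (r + r² + … + r^3) = C₀ × r(1−r^3)/(1−r)
        = 32.37 × 0.6221 × (1 − 0.2408) / (1 − 0.6221) = 40.46 mg/L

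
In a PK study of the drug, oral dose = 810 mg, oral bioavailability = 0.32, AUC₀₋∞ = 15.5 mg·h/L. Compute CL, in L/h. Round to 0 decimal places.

17 L/h

CL = F·Dose / AUC = 0.32 × 810 / 15.5 = 16.72 L/h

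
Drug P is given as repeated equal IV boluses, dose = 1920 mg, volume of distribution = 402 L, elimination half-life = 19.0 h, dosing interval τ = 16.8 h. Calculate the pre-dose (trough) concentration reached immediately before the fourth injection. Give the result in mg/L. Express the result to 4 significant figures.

C₀ per dose = Dose / Vd = 1920 / 402 = 4.776 mg/L
k = ln2 / t½ = 0.693147 / 19.0 = 0.03648 h⁻¹
Fraction remaining after one interval: r = e^(−kτ) = e^(−0.03648 × 16.8) = 0.5418
Before dose 4, 3 doses have been given (aged 1τ, 2τ, 3τ).
C_trough = C₀ × (r + r² + … + r^3) = C₀ × r(1−r^3)/(1−r)
        = 4.776 × 0.5418 × (1 − 0.1590) / (1 − 0.5418) = 4.749 mg/L

4.749 mg/L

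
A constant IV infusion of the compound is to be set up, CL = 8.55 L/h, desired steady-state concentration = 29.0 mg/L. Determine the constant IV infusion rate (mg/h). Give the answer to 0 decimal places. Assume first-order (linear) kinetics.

248 mg/h

At steady state, infusion rate R₀ = Css × CL = 29.0 × 8.550 = 248.0 mg/h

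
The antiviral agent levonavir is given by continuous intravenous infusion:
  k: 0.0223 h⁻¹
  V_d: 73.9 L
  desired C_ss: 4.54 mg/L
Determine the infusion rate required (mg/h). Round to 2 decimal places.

7.48 mg/h

CL = k × Vd = 0.02230 × 73.9 = 1.648 L/h
At steady state, infusion rate R₀ = Css × CL = 4.54 × 1.648 = 7.482 mg/h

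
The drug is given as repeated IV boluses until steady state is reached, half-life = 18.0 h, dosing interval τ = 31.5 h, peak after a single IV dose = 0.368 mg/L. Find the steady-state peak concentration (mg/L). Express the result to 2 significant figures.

0.52 mg/L

k = ln2 / t½ = 0.693147 / 18.0 = 0.03851 h⁻¹
e^(−kτ) = e^(−0.03851 × 31.5) = 0.2973
Accumulation ratio R = 1 / (1 − e^(−kτ)) = 1 / (1 − 0.2973) = 1.423
Steady-state peak = C₀ × R = 0.368 × 1.423 = 0.5237 mg/L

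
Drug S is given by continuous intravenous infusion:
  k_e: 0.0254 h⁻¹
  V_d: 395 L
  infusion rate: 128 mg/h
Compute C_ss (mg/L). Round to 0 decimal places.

CL = k × Vd = 0.02540 × 395 = 10.03 L/h
At steady state Css = R₀ / CL = 128 / 10.03 = 12.76 mg/L

13 mg/L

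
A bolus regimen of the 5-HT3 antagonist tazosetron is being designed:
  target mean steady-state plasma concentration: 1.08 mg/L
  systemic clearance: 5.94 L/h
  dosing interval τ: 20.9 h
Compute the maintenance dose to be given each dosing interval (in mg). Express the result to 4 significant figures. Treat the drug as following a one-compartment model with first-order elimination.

At steady state, Dose/τ = Css × CL.
Dose = Css × CL × τ = 1.08 × 5.940 × 20.9 = 134.1 mg

134.1 mg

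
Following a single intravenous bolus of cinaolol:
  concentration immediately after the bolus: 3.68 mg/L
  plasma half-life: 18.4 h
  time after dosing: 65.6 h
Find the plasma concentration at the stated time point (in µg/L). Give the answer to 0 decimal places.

k = ln2 / t½ = 0.693147 / 18.4 = 0.03767 h⁻¹
C = C₀ · e^(−k·t) = 3.680 × e^(−0.03767 × 65.6)
  = 3.680 × 0.08449 = 0.3109 mg/L
Convert: 0.3109 mg/L × 1000 = 310.9 µg/L

311 µg/L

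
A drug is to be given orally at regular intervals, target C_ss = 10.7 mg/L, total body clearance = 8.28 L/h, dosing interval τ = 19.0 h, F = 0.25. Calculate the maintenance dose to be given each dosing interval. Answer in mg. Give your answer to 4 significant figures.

At steady state, F × (Dose/τ) = Css × CL.
Dose = Css × CL × τ / F = 10.7 × 8.280 × 19.0 / 0.25 = 6733 mg

6733 mg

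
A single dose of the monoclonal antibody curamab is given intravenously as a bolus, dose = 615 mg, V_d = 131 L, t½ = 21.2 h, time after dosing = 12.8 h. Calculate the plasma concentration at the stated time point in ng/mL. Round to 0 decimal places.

C₀ = Dose / Vd = 615.0 / 131 = 4.695 mg/L
k = ln2 / t½ = 0.693147 / 21.2 = 0.03270 h⁻¹
C = C₀ · e^(−k·t) = 4.695 × e^(−0.03270 × 12.8)
  = 4.695 × 0.6580 = 3.089 mg/L
Convert: 3.089 mg/L × 1000 = 3089 ng/mL

3089 ng/mL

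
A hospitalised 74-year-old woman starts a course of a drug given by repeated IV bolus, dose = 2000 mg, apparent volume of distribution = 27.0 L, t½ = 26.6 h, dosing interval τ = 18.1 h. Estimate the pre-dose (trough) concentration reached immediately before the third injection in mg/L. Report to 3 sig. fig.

C₀ per dose = Dose / Vd = 2000 / 27.0 = 74.07 mg/L
k = ln2 / t½ = 0.693147 / 26.6 = 0.02606 h⁻¹
Fraction remaining after one interval: r = e^(−kτ) = e^(−0.02606 × 18.1) = 0.6239
Before dose 3, 2 doses have been given (aged 1τ, 2τ).
C_trough = C₀ × (r + r²) = 74.07 × (0.6239 + 0.3893) = 75.05 mg/L

75.1 mg/L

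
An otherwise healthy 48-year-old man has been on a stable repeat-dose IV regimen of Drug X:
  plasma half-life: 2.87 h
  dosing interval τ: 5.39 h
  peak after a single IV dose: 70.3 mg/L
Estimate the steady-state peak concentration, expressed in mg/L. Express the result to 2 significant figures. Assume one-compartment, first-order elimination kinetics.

k = ln2 / t½ = 0.693147 / 2.87 = 0.2415 h⁻¹
e^(−kτ) = e^(−0.2415 × 5.39) = 0.2721
Accumulation ratio R = 1 / (1 − e^(−kτ)) = 1 / (1 − 0.2721) = 1.374
Steady-state peak = C₀ × R = 70.3 × 1.374 = 96.59 mg/L

97 mg/L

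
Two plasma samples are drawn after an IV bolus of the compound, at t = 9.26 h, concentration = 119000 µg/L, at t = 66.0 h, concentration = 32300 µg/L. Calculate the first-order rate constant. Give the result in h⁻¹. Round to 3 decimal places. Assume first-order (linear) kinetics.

k = ln(C₁/C₂) / (t₂ − t₁) = ln(119000/32300) / (66.0 − 9.26)
  = 1.304 / 56.74 = 0.02298 h⁻¹

0.023 h⁻¹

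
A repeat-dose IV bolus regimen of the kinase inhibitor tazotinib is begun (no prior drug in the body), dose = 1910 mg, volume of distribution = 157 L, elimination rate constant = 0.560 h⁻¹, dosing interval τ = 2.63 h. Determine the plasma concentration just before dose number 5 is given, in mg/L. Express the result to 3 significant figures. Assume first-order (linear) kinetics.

C₀ per dose = Dose / Vd = 1910 / 157 = 12.17 mg/L
Fraction remaining after one interval: r = e^(−kτ) = e^(−0.5600 × 2.63) = 0.2293
Before dose 5, 4 doses have been given (aged 1τ, 2τ, 3τ, 4τ).
C_trough = C₀ × (r + r² + … + r^4) = C₀ × r(1−r^4)/(1−r)
        = 12.17 × 0.2293 × (1 − 0.002764) / (1 − 0.2293) = 3.611 mg/L

3.61 mg/L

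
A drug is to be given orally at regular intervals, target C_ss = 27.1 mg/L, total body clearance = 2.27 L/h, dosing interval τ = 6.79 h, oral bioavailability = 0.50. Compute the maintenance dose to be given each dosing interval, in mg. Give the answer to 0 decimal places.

At steady state, F × (Dose/τ) = Css × CL.
Dose = Css × CL × τ / F = 27.1 × 2.270 × 6.79 / 0.50 = 835.4 mg

835 mg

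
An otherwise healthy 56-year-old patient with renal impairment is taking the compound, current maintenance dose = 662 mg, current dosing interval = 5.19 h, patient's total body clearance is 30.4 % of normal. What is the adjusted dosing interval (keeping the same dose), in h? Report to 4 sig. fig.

17.07 h

To keep the same average steady-state level, dosing rate must scale with clearance.
CL ratio = 30.4 / 100 = 0.3040
New interval (same dose) = 5.19 / 0.3040 = 17.07 h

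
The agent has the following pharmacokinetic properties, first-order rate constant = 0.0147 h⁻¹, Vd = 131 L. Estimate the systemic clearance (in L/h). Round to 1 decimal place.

CL = k × Vd = 0.0147 × 131 = 1.926 L/h

1.9 L/h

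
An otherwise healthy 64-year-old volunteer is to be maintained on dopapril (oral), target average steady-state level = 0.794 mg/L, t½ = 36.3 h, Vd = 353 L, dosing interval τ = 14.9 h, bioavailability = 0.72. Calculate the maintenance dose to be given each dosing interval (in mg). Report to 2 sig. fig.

110 mg

k = ln2 / t½ = 0.693147 / 36.3 = 0.01909 h⁻¹
CL = k × Vd = 0.01909 × 353 = 6.739 L/h
At steady state, F × (Dose/τ) = Css × CL.
Dose = Css × CL × τ / F = 0.794 × 6.739 × 14.9 / 0.72 = 110.7 mg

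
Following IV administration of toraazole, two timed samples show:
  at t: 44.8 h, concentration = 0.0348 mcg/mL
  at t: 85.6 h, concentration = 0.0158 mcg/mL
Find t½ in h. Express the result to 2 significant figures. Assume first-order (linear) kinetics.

36 h

k = ln(C₁/C₂) / (t₂ − t₁) = ln(0.0348/0.0158) / (85.6 − 44.8)
  = 0.7896 / 40.80 = 0.01935 h⁻¹
t½ = ln2 / k = 0.693147 / 0.01935 = 35.82 h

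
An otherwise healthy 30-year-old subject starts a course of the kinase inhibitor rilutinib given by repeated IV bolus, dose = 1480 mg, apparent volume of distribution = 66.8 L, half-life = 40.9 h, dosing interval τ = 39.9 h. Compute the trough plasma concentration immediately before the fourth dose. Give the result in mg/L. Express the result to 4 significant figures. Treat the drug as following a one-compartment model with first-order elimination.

19.91 mg/L

C₀ per dose = Dose / Vd = 1480 / 66.8 = 22.16 mg/L
k = ln2 / t½ = 0.693147 / 40.9 = 0.01695 h⁻¹
Fraction remaining after one interval: r = e^(−kτ) = e^(−0.01695 × 39.9) = 0.5085
Before dose 4, 3 doses have been given (aged 1τ, 2τ, 3τ).
C_trough = C₀ × (r + r² + … + r^3) = C₀ × r(1−r^3)/(1−r)
        = 22.16 × 0.5085 × (1 − 0.1315) / (1 − 0.5085) = 19.91 mg/L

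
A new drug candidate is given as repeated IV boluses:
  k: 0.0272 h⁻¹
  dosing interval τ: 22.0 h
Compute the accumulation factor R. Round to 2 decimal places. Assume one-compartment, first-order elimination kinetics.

2.22

e^(−kτ) = e^(−0.02720 × 22.0) = 0.5497
Accumulation ratio R = 1 / (1 − e^(−kτ)) = 1 / (1 − 0.5497) = 2.221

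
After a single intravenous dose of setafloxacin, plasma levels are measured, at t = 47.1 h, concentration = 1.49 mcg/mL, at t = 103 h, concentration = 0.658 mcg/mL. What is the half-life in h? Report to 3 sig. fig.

k = ln(C₁/C₂) / (t₂ − t₁) = ln(1.49/0.658) / (103 − 47.1)
  = 0.8173 / 55.90 = 0.01462 h⁻¹
t½ = ln2 / k = 0.693147 / 0.01462 = 47.41 h

47.4 h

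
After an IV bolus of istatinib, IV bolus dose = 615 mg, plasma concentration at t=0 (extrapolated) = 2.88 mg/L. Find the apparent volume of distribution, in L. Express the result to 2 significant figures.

210 L

Vd = Dose / C₀ = 615.0 / 2.88 = 213.5 L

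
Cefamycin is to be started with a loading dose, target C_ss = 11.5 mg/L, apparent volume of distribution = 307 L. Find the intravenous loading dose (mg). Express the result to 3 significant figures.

LD = Css × Vd = 11.5 × 307 = 3531 mg

3530 mg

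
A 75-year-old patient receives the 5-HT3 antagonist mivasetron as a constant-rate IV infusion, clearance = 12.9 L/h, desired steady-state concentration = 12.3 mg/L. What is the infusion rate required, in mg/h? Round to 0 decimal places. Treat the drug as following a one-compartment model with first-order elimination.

159 mg/h

At steady state, infusion rate R₀ = Css × CL = 12.3 × 12.90 = 158.7 mg/h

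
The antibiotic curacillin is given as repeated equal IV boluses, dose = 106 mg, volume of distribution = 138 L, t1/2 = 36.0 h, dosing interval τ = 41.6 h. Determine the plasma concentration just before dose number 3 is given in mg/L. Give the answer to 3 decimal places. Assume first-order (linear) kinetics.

C₀ per dose = Dose / Vd = 106 / 138 = 0.7681 mg/L
k = ln2 / t½ = 0.693147 / 36.0 = 0.01925 h⁻¹
Fraction remaining after one interval: r = e^(−kτ) = e^(−0.01925 × 41.6) = 0.4490
Before dose 3, 2 doses have been given (aged 1τ, 2τ).
C_trough = C₀ × (r + r²) = 0.7681 × (0.4490 + 0.2016) = 0.4997 mg/L

0.500 mg/L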